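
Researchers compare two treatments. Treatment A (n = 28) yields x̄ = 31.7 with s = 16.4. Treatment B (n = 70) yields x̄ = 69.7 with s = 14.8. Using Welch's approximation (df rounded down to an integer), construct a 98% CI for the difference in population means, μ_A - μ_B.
(-46.61, -29.39)

Difference: x̄₁ - x̄₂ = -38.00
SE = √(s₁²/n₁ + s₂²/n₂) = √(16.4²/28 + 14.8²/70) = 3.5686
df = 45.56 → 45 (Welch–Satterthwaite, rounded down)
t* = 2.412

CI: -38.00 ± 2.412 · 3.5686 = -38.00 ± 8.61 = (-46.61, -29.39)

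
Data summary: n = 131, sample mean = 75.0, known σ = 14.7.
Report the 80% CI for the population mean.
(73.35, 76.65)

z-interval (σ known):
z* = 1.282 for 80% confidence

Margin of error = z* · σ/√n = 1.282 · 14.7/√131 = 1.65

CI: (75.0 - 1.65, 75.0 + 1.65) = (73.35, 76.65)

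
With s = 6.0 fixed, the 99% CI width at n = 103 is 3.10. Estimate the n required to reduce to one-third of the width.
n ≈ 927

CI width ∝ 1/√n
To reduce width by factor 3, need √n to grow by 3 → need 3² = 9 times as many samples.

Current: n = 103, width = 3.10
New: n = 927, width ≈ 1.02

Width reduced by factor of 3.10/1.02 = 3.04.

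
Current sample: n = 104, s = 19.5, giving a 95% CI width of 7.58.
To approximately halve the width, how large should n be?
n ≈ 416

CI width ∝ 1/√n
To reduce width by factor 2, need √n to grow by 2 → need 2² = 4 times as many samples.

Current: n = 104, width = 7.58
New: n = 416, width ≈ 3.76

Width reduced by factor of 7.58/3.76 = 2.02.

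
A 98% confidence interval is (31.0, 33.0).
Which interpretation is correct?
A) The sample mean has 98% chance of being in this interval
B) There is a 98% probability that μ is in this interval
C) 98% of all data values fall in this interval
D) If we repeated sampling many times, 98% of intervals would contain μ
D

A) Wrong — x̄ is observed and sits in the interval by construction.
B) Wrong — μ is fixed; the randomness lives in the interval, not in μ.
C) Wrong — a CI is about the parameter μ, not individual data values.
D) Correct — this is the frequentist long-run coverage interpretation.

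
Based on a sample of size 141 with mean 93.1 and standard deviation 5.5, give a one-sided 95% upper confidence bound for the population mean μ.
μ ≤ 93.87

Upper bound (one-sided):
t* = 1.656 (one-sided for 95%)
Upper bound = x̄ + t* · s/√n = 93.1 + 1.656 · 5.5/√141 = 93.87

We are 95% confident that μ ≤ 93.87.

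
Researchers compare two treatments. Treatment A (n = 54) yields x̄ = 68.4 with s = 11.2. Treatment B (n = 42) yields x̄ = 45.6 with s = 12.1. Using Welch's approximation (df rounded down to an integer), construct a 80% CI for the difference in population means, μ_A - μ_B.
(19.69, 25.91)

Difference: x̄₁ - x̄₂ = 22.80
SE = √(s₁²/n₁ + s₂²/n₂) = √(11.2²/54 + 12.1²/42) = 2.4102
df = 84.74 → 84 (Welch–Satterthwaite, rounded down)
t* = 1.292

CI: 22.80 ± 1.292 · 2.4102 = 22.80 ± 3.11 = (19.69, 25.91)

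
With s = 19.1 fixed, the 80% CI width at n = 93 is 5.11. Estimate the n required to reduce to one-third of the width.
n ≈ 837

CI width ∝ 1/√n
To reduce width by factor 3, need √n to grow by 3 → need 3² = 9 times as many samples.

Current: n = 93, width = 5.11
New: n = 837, width ≈ 1.69

Width reduced by factor of 5.11/1.69 = 3.02.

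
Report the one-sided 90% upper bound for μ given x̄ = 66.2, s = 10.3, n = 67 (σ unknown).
μ ≤ 67.83

Upper bound (one-sided):
t* = 1.295 (one-sided for 90%)
Upper bound = x̄ + t* · s/√n = 66.2 + 1.295 · 10.3/√67 = 67.83

We are 90% confident that μ ≤ 67.83.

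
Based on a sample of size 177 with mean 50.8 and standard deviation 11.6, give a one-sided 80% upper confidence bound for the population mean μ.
μ ≤ 51.54

Upper bound (one-sided):
t* = 0.844 (one-sided for 80%)
Upper bound = x̄ + t* · s/√n = 50.8 + 0.844 · 11.6/√177 = 51.54

We are 80% confident that μ ≤ 51.54.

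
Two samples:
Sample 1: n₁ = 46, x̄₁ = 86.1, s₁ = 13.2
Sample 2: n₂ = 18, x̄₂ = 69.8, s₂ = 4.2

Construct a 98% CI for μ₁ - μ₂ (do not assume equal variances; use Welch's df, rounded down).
(11.08, 21.52)

Difference: x̄₁ - x̄₂ = 16.30
SE = √(s₁²/n₁ + s₂²/n₂) = √(13.2²/46 + 4.2²/18) = 2.1835
df = 60.57 → 60 (Welch–Satterthwaite, rounded down)
t* = 2.390

CI: 16.30 ± 2.390 · 2.1835 = 16.30 ± 5.22 = (11.08, 21.52)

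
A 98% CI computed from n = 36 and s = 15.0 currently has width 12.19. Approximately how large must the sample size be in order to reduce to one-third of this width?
n ≈ 324

CI width ∝ 1/√n
To reduce width by factor 3, need √n to grow by 3 → need 3² = 9 times as many samples.

Current: n = 36, width = 12.19
New: n = 324, width ≈ 3.90

Width reduced by factor of 12.19/3.90 = 3.13.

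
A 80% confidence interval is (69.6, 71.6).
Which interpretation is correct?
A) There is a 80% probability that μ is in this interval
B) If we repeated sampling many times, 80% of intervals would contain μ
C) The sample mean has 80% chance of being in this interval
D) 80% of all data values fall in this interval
B

A) Wrong — μ is fixed; the randomness lives in the interval, not in μ.
B) Correct — this is the frequentist long-run coverage interpretation.
C) Wrong — x̄ is observed and sits in the interval by construction.
D) Wrong — a CI is about the parameter μ, not individual data values.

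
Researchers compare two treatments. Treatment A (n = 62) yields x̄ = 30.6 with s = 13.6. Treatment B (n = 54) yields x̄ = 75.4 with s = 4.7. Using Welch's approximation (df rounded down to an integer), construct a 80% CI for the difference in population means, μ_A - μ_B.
(-47.18, -42.42)

Difference: x̄₁ - x̄₂ = -44.80
SE = √(s₁²/n₁ + s₂²/n₂) = √(13.6²/62 + 4.7²/54) = 1.8418
df = 77.21 → 77 (Welch–Satterthwaite, rounded down)
t* = 1.293

CI: -44.80 ± 1.293 · 1.8418 = -44.80 ± 2.38 = (-47.18, -42.42)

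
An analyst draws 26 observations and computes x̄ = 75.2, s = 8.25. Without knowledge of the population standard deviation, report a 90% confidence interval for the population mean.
(72.44, 77.96)

t-interval (σ unknown):
df = n - 1 = 25
t* = 1.708 for 90% confidence

Margin of error = t* · s/√n = 1.708 · 8.25/√26 = 2.76

CI: (72.44, 77.96)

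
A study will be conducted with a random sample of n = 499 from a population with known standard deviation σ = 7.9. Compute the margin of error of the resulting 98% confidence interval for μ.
Margin of error = 0.82

Margin of error = z* · σ/√n
= 2.326 · 7.9/√499
= 2.326 · 7.9/22.3383
= 0.82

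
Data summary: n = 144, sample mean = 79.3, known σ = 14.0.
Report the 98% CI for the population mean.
(76.59, 82.01)

z-interval (σ known):
z* = 2.326 for 98% confidence

Margin of error = z* · σ/√n = 2.326 · 14.0/√144 = 2.71

CI: (79.3 - 2.71, 79.3 + 2.71) = (76.59, 82.01)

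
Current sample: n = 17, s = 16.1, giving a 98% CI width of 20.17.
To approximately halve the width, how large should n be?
n ≈ 68

CI width ∝ 1/√n
To reduce width by factor 2, need √n to grow by 2 → need 2² = 4 times as many samples.

Current: n = 17, width = 20.17
New: n = 68, width ≈ 9.31

Width reduced by factor of 20.17/9.31 = 2.17.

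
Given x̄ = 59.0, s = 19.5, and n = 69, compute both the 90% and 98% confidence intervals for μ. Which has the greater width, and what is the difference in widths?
98% CI is wider by 3.35

df = 68
90% CI: t* = 1.668, (55.08, 62.92), width = 2 · t* · s/√n = 7.83
98% CI: t* = 2.382, (53.41, 64.59), width = 2 · t* · s/√n = 11.18

The 98% CI is wider by 11.18 - 7.83 = 3.35.
Higher confidence requires a wider interval.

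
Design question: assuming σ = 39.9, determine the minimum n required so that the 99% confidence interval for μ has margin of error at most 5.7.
n ≥ 326

For margin E ≤ 5.7:
n ≥ (z* · σ / E)²
n ≥ (2.576 · 39.9 / 5.7)²
n ≥ 325.15

Minimum n = 326 (rounding up)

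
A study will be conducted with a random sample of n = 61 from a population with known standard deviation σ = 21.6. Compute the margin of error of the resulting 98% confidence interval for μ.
Margin of error = 6.43

Margin of error = z* · σ/√n
= 2.326 · 21.6/√61
= 2.326 · 21.6/7.8102
= 6.43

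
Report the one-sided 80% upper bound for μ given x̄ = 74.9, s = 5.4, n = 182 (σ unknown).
μ ≤ 75.24

Upper bound (one-sided):
t* = 0.844 (one-sided for 80%)
Upper bound = x̄ + t* · s/√n = 74.9 + 0.844 · 5.4/√182 = 75.24

We are 80% confident that μ ≤ 75.24.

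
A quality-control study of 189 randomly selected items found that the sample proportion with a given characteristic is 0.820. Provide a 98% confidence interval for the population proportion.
(0.755, 0.885)

Proportion CI:
SE = √(p̂(1-p̂)/n) = √(0.820 · 0.180 / 189) = 0.02795

z* = 2.326
Margin = z* · SE = 2.326 · 0.02795 = 0.0650

CI: 0.820 ± 0.0650 = (0.755, 0.885)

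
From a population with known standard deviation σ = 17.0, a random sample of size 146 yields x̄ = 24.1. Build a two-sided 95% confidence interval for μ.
(21.34, 26.86)

z-interval (σ known):
z* = 1.960 for 95% confidence

Margin of error = z* · σ/√n = 1.960 · 17.0/√146 = 2.76

CI: (24.1 - 2.76, 24.1 + 2.76) = (21.34, 26.86)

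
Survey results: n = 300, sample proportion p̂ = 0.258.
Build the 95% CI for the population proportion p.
(0.208, 0.308)

Proportion CI:
SE = √(p̂(1-p̂)/n) = √(0.258 · 0.742 / 300) = 0.02526

z* = 1.960
Margin = z* · SE = 1.960 · 0.02526 = 0.0495

CI: 0.258 ± 0.0495 = (0.208, 0.308)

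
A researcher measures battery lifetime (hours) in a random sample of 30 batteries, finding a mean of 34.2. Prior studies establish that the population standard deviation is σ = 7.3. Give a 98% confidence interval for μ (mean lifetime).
(31.10, 37.30)

z-interval (σ known):
z* = 2.326 for 98% confidence

Margin of error = z* · σ/√n = 2.326 · 7.3/√30 = 3.10

CI: (34.2 - 3.10, 34.2 + 3.10) = (31.10, 37.30)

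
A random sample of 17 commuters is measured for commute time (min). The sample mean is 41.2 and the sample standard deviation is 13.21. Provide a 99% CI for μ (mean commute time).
(31.84, 50.56)

t-interval (σ unknown):
df = n - 1 = 16
t* = 2.921 for 99% confidence

Margin of error = t* · s/√n = 2.921 · 13.21/√17 = 9.36

CI: (31.84, 50.56)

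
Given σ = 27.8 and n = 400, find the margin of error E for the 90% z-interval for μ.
Margin of error = 2.29

Margin of error = z* · σ/√n
= 1.645 · 27.8/√400
= 1.645 · 27.8/20.0000
= 2.29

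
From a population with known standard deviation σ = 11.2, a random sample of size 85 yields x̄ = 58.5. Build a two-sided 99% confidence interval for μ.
(55.37, 61.63)

z-interval (σ known):
z* = 2.576 for 99% confidence

Margin of error = z* · σ/√n = 2.576 · 11.2/√85 = 3.13

CI: (58.5 - 3.13, 58.5 + 3.13) = (55.37, 61.63)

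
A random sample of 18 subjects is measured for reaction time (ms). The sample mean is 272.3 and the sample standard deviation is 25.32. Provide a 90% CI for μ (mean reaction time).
(261.92, 282.68)

t-interval (σ unknown):
df = n - 1 = 17
t* = 1.740 for 90% confidence

Margin of error = t* · s/√n = 1.740 · 25.32/√18 = 10.38

CI: (261.92, 282.68)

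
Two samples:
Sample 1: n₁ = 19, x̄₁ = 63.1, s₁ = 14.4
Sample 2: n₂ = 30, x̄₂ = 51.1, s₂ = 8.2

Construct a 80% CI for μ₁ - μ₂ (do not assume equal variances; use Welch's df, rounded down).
(7.23, 16.77)

Difference: x̄₁ - x̄₂ = 12.00
SE = √(s₁²/n₁ + s₂²/n₂) = √(14.4²/19 + 8.2²/30) = 3.6270
df = 25.49 → 25 (Welch–Satterthwaite, rounded down)
t* = 1.316

CI: 12.00 ± 1.316 · 3.6270 = 12.00 ± 4.77 = (7.23, 16.77)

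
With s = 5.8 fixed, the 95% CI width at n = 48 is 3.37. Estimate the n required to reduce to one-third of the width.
n ≈ 432

CI width ∝ 1/√n
To reduce width by factor 3, need √n to grow by 3 → need 3² = 9 times as many samples.

Current: n = 48, width = 3.37
New: n = 432, width ≈ 1.10

Width reduced by factor of 3.37/1.10 = 3.06.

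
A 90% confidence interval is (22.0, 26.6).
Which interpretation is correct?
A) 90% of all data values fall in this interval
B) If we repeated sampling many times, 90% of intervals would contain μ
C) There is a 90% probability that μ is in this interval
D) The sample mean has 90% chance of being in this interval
B

A) Wrong — a CI is about the parameter μ, not individual data values.
B) Correct — this is the frequentist long-run coverage interpretation.
C) Wrong — μ is fixed; the randomness lives in the interval, not in μ.
D) Wrong — x̄ is observed and sits in the interval by construction.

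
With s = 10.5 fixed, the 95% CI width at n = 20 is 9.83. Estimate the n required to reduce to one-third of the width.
n ≈ 180

CI width ∝ 1/√n
To reduce width by factor 3, need √n to grow by 3 → need 3² = 9 times as many samples.

Current: n = 20, width = 9.83
New: n = 180, width ≈ 3.09

Width reduced by factor of 9.83/3.09 = 3.18.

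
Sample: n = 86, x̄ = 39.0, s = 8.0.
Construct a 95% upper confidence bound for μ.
μ ≤ 40.43

Upper bound (one-sided):
t* = 1.663 (one-sided for 95%)
Upper bound = x̄ + t* · s/√n = 39.0 + 1.663 · 8.0/√86 = 40.43

We are 95% confident that μ ≤ 40.43.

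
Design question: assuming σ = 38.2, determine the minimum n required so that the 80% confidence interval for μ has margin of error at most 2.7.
n ≥ 329

For margin E ≤ 2.7:
n ≥ (z* · σ / E)²
n ≥ (1.282 · 38.2 / 2.7)²
n ≥ 328.98

Minimum n = 329 (rounding up)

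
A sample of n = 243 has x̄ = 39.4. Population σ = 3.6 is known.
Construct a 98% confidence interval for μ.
(38.86, 39.94)

z-interval (σ known):
z* = 2.326 for 98% confidence

Margin of error = z* · σ/√n = 2.326 · 3.6/√243 = 0.54

CI: (39.4 - 0.54, 39.4 + 0.54) = (38.86, 39.94)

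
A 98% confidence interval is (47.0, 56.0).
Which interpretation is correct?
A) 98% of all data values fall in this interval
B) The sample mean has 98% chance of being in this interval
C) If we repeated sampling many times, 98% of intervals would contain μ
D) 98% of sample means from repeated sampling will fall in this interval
C

A) Wrong — a CI is about the parameter μ, not individual data values.
B) Wrong — x̄ is observed and sits in the interval by construction.
C) Correct — this is the frequentist long-run coverage interpretation.
D) Wrong — coverage applies to intervals containing μ, not to future x̄ values.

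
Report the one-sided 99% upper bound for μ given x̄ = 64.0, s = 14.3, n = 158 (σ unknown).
μ ≤ 66.67

Upper bound (one-sided):
t* = 2.350 (one-sided for 99%)
Upper bound = x̄ + t* · s/√n = 64.0 + 2.350 · 14.3/√158 = 66.67

We are 99% confident that μ ≤ 66.67.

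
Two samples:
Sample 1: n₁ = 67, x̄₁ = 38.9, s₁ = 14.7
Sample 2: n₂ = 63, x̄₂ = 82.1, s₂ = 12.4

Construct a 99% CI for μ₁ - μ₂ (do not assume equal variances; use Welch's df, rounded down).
(-49.42, -36.98)

Difference: x̄₁ - x̄₂ = -43.20
SE = √(s₁²/n₁ + s₂²/n₂) = √(14.7²/67 + 12.4²/63) = 2.3803
df = 126.54 → 126 (Welch–Satterthwaite, rounded down)
t* = 2.615

CI: -43.20 ± 2.615 · 2.3803 = -43.20 ± 6.22 = (-49.42, -36.98)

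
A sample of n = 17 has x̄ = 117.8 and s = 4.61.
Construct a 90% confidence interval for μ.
(115.85, 119.75)

t-interval (σ unknown):
df = n - 1 = 16
t* = 1.746 for 90% confidence

Margin of error = t* · s/√n = 1.746 · 4.61/√17 = 1.95

CI: (115.85, 119.75)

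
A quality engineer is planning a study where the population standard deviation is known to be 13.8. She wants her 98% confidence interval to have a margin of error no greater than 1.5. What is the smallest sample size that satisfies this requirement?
n ≥ 458

For margin E ≤ 1.5:
n ≥ (z* · σ / E)²
n ≥ (2.326 · 13.8 / 1.5)²
n ≥ 457.93

Minimum n = 458 (rounding up)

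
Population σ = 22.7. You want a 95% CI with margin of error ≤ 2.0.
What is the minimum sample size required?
n ≥ 495

For margin E ≤ 2.0:
n ≥ (z* · σ / E)²
n ≥ (1.960 · 22.7 / 2.0)²
n ≥ 494.88

Minimum n = 495 (rounding up)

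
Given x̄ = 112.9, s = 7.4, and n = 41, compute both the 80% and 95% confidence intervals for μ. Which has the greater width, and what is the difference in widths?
95% CI is wider by 1.66

df = 40
80% CI: t* = 1.303, (111.39, 114.41), width = 2 · t* · s/√n = 3.01
95% CI: t* = 2.021, (110.56, 115.24), width = 2 · t* · s/√n = 4.67

The 95% CI is wider by 4.67 - 3.01 = 1.66.
Higher confidence requires a wider interval.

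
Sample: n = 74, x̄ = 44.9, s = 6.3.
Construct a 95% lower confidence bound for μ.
μ ≥ 43.68

Lower bound (one-sided):
t* = 1.666 (one-sided for 95%)
Lower bound = x̄ - t* · s/√n = 44.9 - 1.666 · 6.3/√74 = 43.68

We are 95% confident that μ ≥ 43.68.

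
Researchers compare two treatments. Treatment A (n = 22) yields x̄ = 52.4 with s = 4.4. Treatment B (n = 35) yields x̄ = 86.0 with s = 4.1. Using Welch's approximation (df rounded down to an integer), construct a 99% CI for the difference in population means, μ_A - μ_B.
(-36.75, -30.45)

Difference: x̄₁ - x̄₂ = -33.60
SE = √(s₁²/n₁ + s₂²/n₂) = √(4.4²/22 + 4.1²/35) = 1.1663
df = 42.38 → 42 (Welch–Satterthwaite, rounded down)
t* = 2.698

CI: -33.60 ± 2.698 · 1.1663 = -33.60 ± 3.15 = (-36.75, -30.45)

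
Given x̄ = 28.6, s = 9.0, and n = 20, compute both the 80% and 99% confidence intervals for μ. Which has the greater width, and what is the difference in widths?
99% CI is wider by 6.17

df = 19
80% CI: t* = 1.328, (25.93, 31.27), width = 2 · t* · s/√n = 5.35
99% CI: t* = 2.861, (22.84, 34.36), width = 2 · t* · s/√n = 11.52

The 99% CI is wider by 11.52 - 5.35 = 6.17.
Higher confidence requires a wider interval.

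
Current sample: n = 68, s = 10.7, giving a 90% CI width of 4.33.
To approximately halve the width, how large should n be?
n ≈ 272

CI width ∝ 1/√n
To reduce width by factor 2, need √n to grow by 2 → need 2² = 4 times as many samples.

Current: n = 68, width = 4.33
New: n = 272, width ≈ 2.14

Width reduced by factor of 4.33/2.14 = 2.02.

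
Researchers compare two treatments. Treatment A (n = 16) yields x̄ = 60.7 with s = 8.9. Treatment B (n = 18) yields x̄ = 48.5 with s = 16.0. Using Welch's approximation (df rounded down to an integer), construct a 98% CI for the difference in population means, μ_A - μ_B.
(1.37, 23.03)

Difference: x̄₁ - x̄₂ = 12.20
SE = √(s₁²/n₁ + s₂²/n₂) = √(8.9²/16 + 16.0²/18) = 4.3787
df = 27.16 → 27 (Welch–Satterthwaite, rounded down)
t* = 2.473

CI: 12.20 ± 2.473 · 4.3787 = 12.20 ± 10.83 = (1.37, 23.03)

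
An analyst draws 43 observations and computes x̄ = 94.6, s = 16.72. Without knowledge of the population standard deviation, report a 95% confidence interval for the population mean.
(89.45, 99.75)

t-interval (σ unknown):
df = n - 1 = 42
t* = 2.018 for 95% confidence

Margin of error = t* · s/√n = 2.018 · 16.72/√43 = 5.15

CI: (89.45, 99.75)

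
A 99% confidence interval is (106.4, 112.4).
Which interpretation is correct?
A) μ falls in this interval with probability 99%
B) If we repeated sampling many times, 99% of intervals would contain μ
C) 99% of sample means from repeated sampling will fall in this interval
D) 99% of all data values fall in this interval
B

A) Wrong — μ is fixed; the randomness lives in the interval, not in μ.
B) Correct — this is the frequentist long-run coverage interpretation.
C) Wrong — coverage applies to intervals containing μ, not to future x̄ values.
D) Wrong — a CI is about the parameter μ, not individual data values.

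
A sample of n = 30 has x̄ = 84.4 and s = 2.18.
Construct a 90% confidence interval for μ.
(83.72, 85.08)

t-interval (σ unknown):
df = n - 1 = 29
t* = 1.699 for 90% confidence

Margin of error = t* · s/√n = 1.699 · 2.18/√30 = 0.68

CI: (83.72, 85.08)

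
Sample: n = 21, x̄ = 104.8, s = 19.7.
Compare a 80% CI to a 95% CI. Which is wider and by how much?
95% CI is wider by 6.54

df = 20
80% CI: t* = 1.325, (99.10, 110.50), width = 2 · t* · s/√n = 11.39
95% CI: t* = 2.086, (95.83, 113.77), width = 2 · t* · s/√n = 17.93

The 95% CI is wider by 17.93 - 11.39 = 6.54.
Higher confidence requires a wider interval.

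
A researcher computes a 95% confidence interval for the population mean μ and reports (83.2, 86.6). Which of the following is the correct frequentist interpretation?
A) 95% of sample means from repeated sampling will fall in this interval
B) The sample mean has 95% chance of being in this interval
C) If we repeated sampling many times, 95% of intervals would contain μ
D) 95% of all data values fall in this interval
C

A) Wrong — coverage applies to intervals containing μ, not to future x̄ values.
B) Wrong — x̄ is observed and sits in the interval by construction.
C) Correct — this is the frequentist long-run coverage interpretation.
D) Wrong — a CI is about the parameter μ, not individual data values.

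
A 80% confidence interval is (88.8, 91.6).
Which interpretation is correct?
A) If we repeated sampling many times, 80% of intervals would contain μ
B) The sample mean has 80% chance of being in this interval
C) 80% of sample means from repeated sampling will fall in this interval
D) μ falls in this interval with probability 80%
A

A) Correct — this is the frequentist long-run coverage interpretation.
B) Wrong — x̄ is observed and sits in the interval by construction.
C) Wrong — coverage applies to intervals containing μ, not to future x̄ values.
D) Wrong — μ is fixed; the randomness lives in the interval, not in μ.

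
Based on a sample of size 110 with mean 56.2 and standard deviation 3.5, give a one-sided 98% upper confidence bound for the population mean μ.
μ ≤ 56.89

Upper bound (one-sided):
t* = 2.079 (one-sided for 98%)
Upper bound = x̄ + t* · s/√n = 56.2 + 2.079 · 3.5/√110 = 56.89

We are 98% confident that μ ≤ 56.89.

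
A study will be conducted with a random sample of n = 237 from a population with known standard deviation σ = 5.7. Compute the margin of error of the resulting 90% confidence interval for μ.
Margin of error = 0.61

Margin of error = z* · σ/√n
= 1.645 · 5.7/√237
= 1.645 · 5.7/15.3948
= 0.61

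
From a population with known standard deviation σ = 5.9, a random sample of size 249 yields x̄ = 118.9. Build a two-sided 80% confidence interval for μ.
(118.42, 119.38)

z-interval (σ known):
z* = 1.282 for 80% confidence

Margin of error = z* · σ/√n = 1.282 · 5.9/√249 = 0.48

CI: (118.9 - 0.48, 118.9 + 0.48) = (118.42, 119.38)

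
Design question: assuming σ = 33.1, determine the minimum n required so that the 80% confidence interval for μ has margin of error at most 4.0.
n ≥ 113

For margin E ≤ 4.0:
n ≥ (z* · σ / E)²
n ≥ (1.282 · 33.1 / 4.0)²
n ≥ 112.54

Minimum n = 113 (rounding up)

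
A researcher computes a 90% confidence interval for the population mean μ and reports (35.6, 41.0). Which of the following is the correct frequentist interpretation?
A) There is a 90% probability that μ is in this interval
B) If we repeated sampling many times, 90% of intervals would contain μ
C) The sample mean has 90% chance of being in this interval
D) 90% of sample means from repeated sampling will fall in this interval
B

A) Wrong — μ is fixed; the randomness lives in the interval, not in μ.
B) Correct — this is the frequentist long-run coverage interpretation.
C) Wrong — x̄ is observed and sits in the interval by construction.
D) Wrong — coverage applies to intervals containing μ, not to future x̄ values.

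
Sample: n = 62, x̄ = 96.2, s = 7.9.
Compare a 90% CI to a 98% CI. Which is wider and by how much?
98% CI is wider by 1.44

df = 61
90% CI: t* = 1.670, (94.52, 97.88), width = 2 · t* · s/√n = 3.35
98% CI: t* = 2.389, (93.80, 98.60), width = 2 · t* · s/√n = 4.79

The 98% CI is wider by 4.79 - 3.35 = 1.44.
Higher confidence requires a wider interval.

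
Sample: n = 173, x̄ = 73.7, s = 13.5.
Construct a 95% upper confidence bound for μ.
μ ≤ 75.40

Upper bound (one-sided):
t* = 1.654 (one-sided for 95%)
Upper bound = x̄ + t* · s/√n = 73.7 + 1.654 · 13.5/√173 = 75.40

We are 95% confident that μ ≤ 75.40.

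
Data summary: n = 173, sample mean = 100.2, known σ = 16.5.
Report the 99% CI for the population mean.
(96.97, 103.43)

z-interval (σ known):
z* = 2.576 for 99% confidence

Margin of error = z* · σ/√n = 2.576 · 16.5/√173 = 3.23

CI: (100.2 - 3.23, 100.2 + 3.23) = (96.97, 103.43)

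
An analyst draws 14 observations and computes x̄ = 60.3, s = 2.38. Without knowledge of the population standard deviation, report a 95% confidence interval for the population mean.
(58.93, 61.67)

t-interval (σ unknown):
df = n - 1 = 13
t* = 2.160 for 95% confidence

Margin of error = t* · s/√n = 2.160 · 2.38/√14 = 1.37

CI: (58.93, 61.67)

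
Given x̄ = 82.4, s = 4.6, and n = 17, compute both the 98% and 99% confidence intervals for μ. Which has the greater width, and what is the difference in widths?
99% CI is wider by 0.76

df = 16
98% CI: t* = 2.583, (79.52, 85.28), width = 2 · t* · s/√n = 5.76
99% CI: t* = 2.921, (79.14, 85.66), width = 2 · t* · s/√n = 6.52

The 99% CI is wider by 6.52 - 5.76 = 0.76.
Higher confidence requires a wider interval.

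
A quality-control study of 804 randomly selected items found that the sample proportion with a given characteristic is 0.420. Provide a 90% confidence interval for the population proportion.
(0.391, 0.449)

Proportion CI:
SE = √(p̂(1-p̂)/n) = √(0.420 · 0.580 / 804) = 0.01741

z* = 1.645
Margin = z* · SE = 1.645 · 0.01741 = 0.0286

CI: 0.420 ± 0.0286 = (0.391, 0.449)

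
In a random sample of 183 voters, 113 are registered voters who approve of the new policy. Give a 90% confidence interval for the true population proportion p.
(0.558, 0.677)

Proportion CI:
p̂ = 113/183 = 0.61749
SE = √(p̂(1-p̂)/n) = √(0.61749 · 0.38251 / 183) = 0.03593

z* = 1.645
Margin = z* · SE = 1.645 · 0.03593 = 0.0591

CI: 0.61749 ± 0.0591 = (0.558, 0.677)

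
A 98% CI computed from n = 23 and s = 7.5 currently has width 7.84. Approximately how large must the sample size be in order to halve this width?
n ≈ 92

CI width ∝ 1/√n
To reduce width by factor 2, need √n to grow by 2 → need 2² = 4 times as many samples.

Current: n = 23, width = 7.84
New: n = 92, width ≈ 3.70

Width reduced by factor of 7.84/3.70 = 2.12.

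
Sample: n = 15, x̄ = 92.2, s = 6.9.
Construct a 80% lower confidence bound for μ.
μ ≥ 90.65

Lower bound (one-sided):
t* = 0.868 (one-sided for 80%)
Lower bound = x̄ - t* · s/√n = 92.2 - 0.868 · 6.9/√15 = 90.65

We are 80% confident that μ ≥ 90.65.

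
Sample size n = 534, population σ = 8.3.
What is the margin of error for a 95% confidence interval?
Margin of error = 0.70

Margin of error = z* · σ/√n
= 1.960 · 8.3/√534
= 1.960 · 8.3/23.1084
= 0.70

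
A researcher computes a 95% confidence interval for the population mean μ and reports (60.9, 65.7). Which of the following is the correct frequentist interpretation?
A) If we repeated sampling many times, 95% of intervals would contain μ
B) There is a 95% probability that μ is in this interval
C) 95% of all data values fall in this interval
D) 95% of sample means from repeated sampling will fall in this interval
A

A) Correct — this is the frequentist long-run coverage interpretation.
B) Wrong — μ is fixed; the randomness lives in the interval, not in μ.
C) Wrong — a CI is about the parameter μ, not individual data values.
D) Wrong — coverage applies to intervals containing μ, not to future x̄ values.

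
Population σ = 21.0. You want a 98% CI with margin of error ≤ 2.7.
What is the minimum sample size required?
n ≥ 328

For margin E ≤ 2.7:
n ≥ (z* · σ / E)²
n ≥ (2.326 · 21.0 / 2.7)²
n ≥ 327.29

Minimum n = 328 (rounding up)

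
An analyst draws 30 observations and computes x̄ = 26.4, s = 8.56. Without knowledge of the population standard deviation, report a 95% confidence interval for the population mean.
(23.20, 29.60)

t-interval (σ unknown):
df = n - 1 = 29
t* = 2.045 for 95% confidence

Margin of error = t* · s/√n = 2.045 · 8.56/√30 = 3.20

CI: (23.20, 29.60)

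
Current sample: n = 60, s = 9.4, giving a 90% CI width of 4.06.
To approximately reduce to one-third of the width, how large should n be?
n ≈ 540

CI width ∝ 1/√n
To reduce width by factor 3, need √n to grow by 3 → need 3² = 9 times as many samples.

Current: n = 60, width = 4.06
New: n = 540, width ≈ 1.33

Width reduced by factor of 4.06/1.33 = 3.05.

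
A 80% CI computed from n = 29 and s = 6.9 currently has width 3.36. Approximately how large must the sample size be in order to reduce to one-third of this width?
n ≈ 261

CI width ∝ 1/√n
To reduce width by factor 3, need √n to grow by 3 → need 3² = 9 times as many samples.

Current: n = 29, width = 3.36
New: n = 261, width ≈ 1.10

Width reduced by factor of 3.36/1.10 = 3.05.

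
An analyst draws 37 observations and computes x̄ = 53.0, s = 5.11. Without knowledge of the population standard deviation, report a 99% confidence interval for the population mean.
(50.72, 55.28)

t-interval (σ unknown):
df = n - 1 = 36
t* = 2.719 for 99% confidence

Margin of error = t* · s/√n = 2.719 · 5.11/√37 = 2.28

CI: (50.72, 55.28)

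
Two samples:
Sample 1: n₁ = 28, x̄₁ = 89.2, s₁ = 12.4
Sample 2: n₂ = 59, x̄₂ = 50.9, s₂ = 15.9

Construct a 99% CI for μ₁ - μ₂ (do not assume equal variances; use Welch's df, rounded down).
(30.01, 46.59)

Difference: x̄₁ - x̄₂ = 38.30
SE = √(s₁²/n₁ + s₂²/n₂) = √(12.4²/28 + 15.9²/59) = 3.1267
df = 66.68 → 66 (Welch–Satterthwaite, rounded down)
t* = 2.652

CI: 38.30 ± 2.652 · 3.1267 = 38.30 ± 8.29 = (30.01, 46.59)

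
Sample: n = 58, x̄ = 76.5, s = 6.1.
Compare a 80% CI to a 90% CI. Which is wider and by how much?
90% CI is wider by 0.60

df = 57
80% CI: t* = 1.297, (75.46, 77.54), width = 2 · t* · s/√n = 2.08
90% CI: t* = 1.672, (75.16, 77.84), width = 2 · t* · s/√n = 2.68

The 90% CI is wider by 2.68 - 2.08 = 0.60.
Higher confidence requires a wider interval.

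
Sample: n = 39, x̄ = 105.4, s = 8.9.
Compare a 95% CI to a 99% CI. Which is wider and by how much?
99% CI is wider by 1.96

df = 38
95% CI: t* = 2.024, (102.52, 108.28), width = 2 · t* · s/√n = 5.77
99% CI: t* = 2.712, (101.54, 109.26), width = 2 · t* · s/√n = 7.73

The 99% CI is wider by 7.73 - 5.77 = 1.96.
Higher confidence requires a wider interval.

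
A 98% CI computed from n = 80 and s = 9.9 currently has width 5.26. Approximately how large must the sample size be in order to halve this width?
n ≈ 320

CI width ∝ 1/√n
To reduce width by factor 2, need √n to grow by 2 → need 2² = 4 times as many samples.

Current: n = 80, width = 5.26
New: n = 320, width ≈ 2.59

Width reduced by factor of 5.26/2.59 = 2.03.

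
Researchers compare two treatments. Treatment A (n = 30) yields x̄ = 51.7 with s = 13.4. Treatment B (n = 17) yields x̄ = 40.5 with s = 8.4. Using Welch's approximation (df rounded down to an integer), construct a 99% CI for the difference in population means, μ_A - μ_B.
(2.63, 19.77)

Difference: x̄₁ - x̄₂ = 11.20
SE = √(s₁²/n₁ + s₂²/n₂) = √(13.4²/30 + 8.4²/17) = 3.1837
df = 44.44 → 44 (Welch–Satterthwaite, rounded down)
t* = 2.692

CI: 11.20 ± 2.692 · 3.1837 = 11.20 ± 8.57 = (2.63, 19.77)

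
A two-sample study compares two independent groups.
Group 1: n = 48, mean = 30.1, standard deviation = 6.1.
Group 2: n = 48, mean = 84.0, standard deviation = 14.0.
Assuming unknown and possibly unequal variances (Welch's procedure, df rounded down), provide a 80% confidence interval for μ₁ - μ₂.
(-56.75, -51.05)

Difference: x̄₁ - x̄₂ = -53.90
SE = √(s₁²/n₁ + s₂²/n₂) = √(6.1²/48 + 14.0²/48) = 2.2042
df = 64.22 → 64 (Welch–Satterthwaite, rounded down)
t* = 1.295

CI: -53.90 ± 1.295 · 2.2042 = -53.90 ± 2.85 = (-56.75, -51.05)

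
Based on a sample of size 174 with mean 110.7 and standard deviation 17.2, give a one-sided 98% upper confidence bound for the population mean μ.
μ ≤ 113.40

Upper bound (one-sided):
t* = 2.069 (one-sided for 98%)
Upper bound = x̄ + t* · s/√n = 110.7 + 2.069 · 17.2/√174 = 113.40

We are 98% confident that μ ≤ 113.40.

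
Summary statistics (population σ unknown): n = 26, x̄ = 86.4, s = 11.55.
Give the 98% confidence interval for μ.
(80.77, 92.03)

t-interval (σ unknown):
df = n - 1 = 25
t* = 2.485 for 98% confidence

Margin of error = t* · s/√n = 2.485 · 11.55/√26 = 5.63

CI: (80.77, 92.03)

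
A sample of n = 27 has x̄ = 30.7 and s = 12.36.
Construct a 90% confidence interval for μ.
(26.64, 34.76)

t-interval (σ unknown):
df = n - 1 = 26
t* = 1.706 for 90% confidence

Margin of error = t* · s/√n = 1.706 · 12.36/√27 = 4.06

CI: (26.64, 34.76)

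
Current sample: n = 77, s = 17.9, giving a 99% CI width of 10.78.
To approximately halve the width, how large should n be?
n ≈ 308

CI width ∝ 1/√n
To reduce width by factor 2, need √n to grow by 2 → need 2² = 4 times as many samples.

Current: n = 77, width = 10.78
New: n = 308, width ≈ 5.29

Width reduced by factor of 10.78/5.29 = 2.04.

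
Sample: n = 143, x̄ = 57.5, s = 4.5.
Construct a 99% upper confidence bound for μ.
μ ≤ 58.39

Upper bound (one-sided):
t* = 2.353 (one-sided for 99%)
Upper bound = x̄ + t* · s/√n = 57.5 + 2.353 · 4.5/√143 = 58.39

We are 99% confident that μ ≤ 58.39.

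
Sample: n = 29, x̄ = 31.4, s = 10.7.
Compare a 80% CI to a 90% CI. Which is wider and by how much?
90% CI is wider by 1.54

df = 28
80% CI: t* = 1.313, (28.79, 34.01), width = 2 · t* · s/√n = 5.22
90% CI: t* = 1.701, (28.02, 34.78), width = 2 · t* · s/√n = 6.76

The 90% CI is wider by 6.76 - 5.22 = 1.54.
Higher confidence requires a wider interval.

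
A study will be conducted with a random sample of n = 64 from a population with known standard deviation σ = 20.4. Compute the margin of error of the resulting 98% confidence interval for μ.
Margin of error = 5.93

Margin of error = z* · σ/√n
= 2.326 · 20.4/√64
= 2.326 · 20.4/8.0000
= 5.93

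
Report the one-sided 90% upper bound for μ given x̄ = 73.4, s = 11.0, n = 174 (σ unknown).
μ ≤ 74.47

Upper bound (one-sided):
t* = 1.286 (one-sided for 90%)
Upper bound = x̄ + t* · s/√n = 73.4 + 1.286 · 11.0/√174 = 74.47

We are 90% confident that μ ≤ 74.47.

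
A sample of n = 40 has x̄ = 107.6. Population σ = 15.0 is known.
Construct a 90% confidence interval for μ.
(103.70, 111.50)

z-interval (σ known):
z* = 1.645 for 90% confidence

Margin of error = z* · σ/√n = 1.645 · 15.0/√40 = 3.90

CI: (107.6 - 3.90, 107.6 + 3.90) = (103.70, 111.50)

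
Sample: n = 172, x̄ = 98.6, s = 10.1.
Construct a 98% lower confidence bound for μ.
μ ≥ 97.01

Lower bound (one-sided):
t* = 2.070 (one-sided for 98%)
Lower bound = x̄ - t* · s/√n = 98.6 - 2.070 · 10.1/√172 = 97.01

We are 98% confident that μ ≥ 97.01.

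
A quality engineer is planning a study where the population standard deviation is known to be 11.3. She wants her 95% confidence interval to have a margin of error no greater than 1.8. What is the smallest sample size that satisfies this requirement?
n ≥ 152

For margin E ≤ 1.8:
n ≥ (z* · σ / E)²
n ≥ (1.960 · 11.3 / 1.8)²
n ≥ 151.40

Minimum n = 152 (rounding up)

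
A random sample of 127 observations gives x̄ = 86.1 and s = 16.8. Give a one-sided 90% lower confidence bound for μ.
μ ≥ 84.18

Lower bound (one-sided):
t* = 1.288 (one-sided for 90%)
Lower bound = x̄ - t* · s/√n = 86.1 - 1.288 · 16.8/√127 = 84.18

We are 90% confident that μ ≥ 84.18.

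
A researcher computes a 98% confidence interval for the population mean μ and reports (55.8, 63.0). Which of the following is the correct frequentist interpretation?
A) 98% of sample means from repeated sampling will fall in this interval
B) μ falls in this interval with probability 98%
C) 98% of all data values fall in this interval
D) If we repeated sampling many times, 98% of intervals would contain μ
D

A) Wrong — coverage applies to intervals containing μ, not to future x̄ values.
B) Wrong — μ is fixed; the randomness lives in the interval, not in μ.
C) Wrong — a CI is about the parameter μ, not individual data values.
D) Correct — this is the frequentist long-run coverage interpretation.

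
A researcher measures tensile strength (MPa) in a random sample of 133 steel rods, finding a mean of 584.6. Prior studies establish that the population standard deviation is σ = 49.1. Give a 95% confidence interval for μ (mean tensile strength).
(576.26, 592.94)

z-interval (σ known):
z* = 1.960 for 95% confidence

Margin of error = z* · σ/√n = 1.960 · 49.1/√133 = 8.34

CI: (584.6 - 8.34, 584.6 + 8.34) = (576.26, 592.94)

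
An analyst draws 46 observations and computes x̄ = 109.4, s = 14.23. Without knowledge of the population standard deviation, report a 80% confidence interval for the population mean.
(106.67, 112.13)

t-interval (σ unknown):
df = n - 1 = 45
t* = 1.301 for 80% confidence

Margin of error = t* · s/√n = 1.301 · 14.23/√46 = 2.73

CI: (106.67, 112.13)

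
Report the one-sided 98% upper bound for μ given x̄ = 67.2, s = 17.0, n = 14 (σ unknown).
μ ≤ 77.57

Upper bound (one-sided):
t* = 2.282 (one-sided for 98%)
Upper bound = x̄ + t* · s/√n = 67.2 + 2.282 · 17.0/√14 = 77.57

We are 98% confident that μ ≤ 77.57.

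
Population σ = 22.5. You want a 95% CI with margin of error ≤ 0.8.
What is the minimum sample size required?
n ≥ 3039

For margin E ≤ 0.8:
n ≥ (z* · σ / E)²
n ≥ (1.960 · 22.5 / 0.8)²
n ≥ 3038.77

Minimum n = 3039 (rounding up)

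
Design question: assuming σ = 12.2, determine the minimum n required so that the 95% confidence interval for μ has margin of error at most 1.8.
n ≥ 177

For margin E ≤ 1.8:
n ≥ (z* · σ / E)²
n ≥ (1.960 · 12.2 / 1.8)²
n ≥ 176.48

Minimum n = 177 (rounding up)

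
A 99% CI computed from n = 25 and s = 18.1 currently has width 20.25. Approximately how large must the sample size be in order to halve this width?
n ≈ 100

CI width ∝ 1/√n
To reduce width by factor 2, need √n to grow by 2 → need 2² = 4 times as many samples.

Current: n = 25, width = 20.25
New: n = 100, width ≈ 9.51

Width reduced by factor of 20.25/9.51 = 2.13.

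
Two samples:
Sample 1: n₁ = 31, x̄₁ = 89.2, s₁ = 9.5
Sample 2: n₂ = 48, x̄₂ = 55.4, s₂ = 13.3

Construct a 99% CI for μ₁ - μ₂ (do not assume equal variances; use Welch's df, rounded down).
(27.01, 40.59)

Difference: x̄₁ - x̄₂ = 33.80
SE = √(s₁²/n₁ + s₂²/n₂) = √(9.5²/31 + 13.3²/48) = 2.5684
df = 76.14 → 76 (Welch–Satterthwaite, rounded down)
t* = 2.642

CI: 33.80 ± 2.642 · 2.5684 = 33.80 ± 6.79 = (27.01, 40.59)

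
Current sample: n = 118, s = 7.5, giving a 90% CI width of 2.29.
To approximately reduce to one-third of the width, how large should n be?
n ≈ 1062

CI width ∝ 1/√n
To reduce width by factor 3, need √n to grow by 3 → need 3² = 9 times as many samples.

Current: n = 118, width = 2.29
New: n = 1062, width ≈ 0.76

Width reduced by factor of 2.29/0.76 = 3.01.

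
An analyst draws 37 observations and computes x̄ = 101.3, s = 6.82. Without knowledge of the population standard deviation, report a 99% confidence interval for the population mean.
(98.25, 104.35)

t-interval (σ unknown):
df = n - 1 = 36
t* = 2.719 for 99% confidence

Margin of error = t* · s/√n = 2.719 · 6.82/√37 = 3.05

CI: (98.25, 104.35)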